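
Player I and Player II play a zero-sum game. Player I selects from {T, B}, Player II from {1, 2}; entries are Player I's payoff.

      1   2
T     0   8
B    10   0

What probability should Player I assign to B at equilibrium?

Row minima: T → 0, B → 0; maximin = 0.
Column maxima: 1 → 10, 2 → 8; minimax = 8.
0 ≠ 8, so there is no saddle point; optimal play is mixed.
Let Player I play T with probability p. Expected payoff against 1: 0p + 10(1−p) = −10p + 10; against 2: 8p + 0(1−p) = 8p.
Setting these equal: −10p + 10 = 8p ⇒ −18p = -10 ⇒ p = 5/9, and the value is (-10)·(5/9) + 10 = 40/9.
For Player II: with q = P(1), equating T's and B's payoffs gives −8q + 8 = 10q ⇒ q = 4/9.

4/9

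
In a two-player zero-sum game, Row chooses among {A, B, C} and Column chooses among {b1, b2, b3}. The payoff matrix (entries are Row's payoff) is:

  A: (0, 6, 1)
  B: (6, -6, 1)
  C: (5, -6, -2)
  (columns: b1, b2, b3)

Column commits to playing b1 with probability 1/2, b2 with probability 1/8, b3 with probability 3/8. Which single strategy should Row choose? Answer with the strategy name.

Expected payoff of A: (1/2)·0 + (1/8)·6 + (3/8)·1 = 9/8.
Expected payoff of B: (1/2)·6 + (1/8)·(-6) + (3/8)·1 = 21/8.
Expected payoff of C: (1/2)·5 + (1/8)·(-6) + (3/8)·(-2) = 1.
The largest is 21/8, so Row's best response is B.

B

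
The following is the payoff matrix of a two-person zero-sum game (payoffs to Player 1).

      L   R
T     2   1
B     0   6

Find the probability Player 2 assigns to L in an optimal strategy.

5/7

Row minima: T → 1, B → 0; maximin = 1.
Column maxima: L → 2, R → 6; minimax = 2.
1 ≠ 2, so there is no saddle point; optimal play is mixed.
Let Player 1 play T with probability p. Expected payoff against L: 2p + 0(1−p) = 2p; against R: 1p + 6(1−p) = −5p + 6.
Setting these equal: 2p = −5p + 6 ⇒ 7p = 6 ⇒ p = 6/7, and the value is (2)·(6/7) = 12/7.
For Player 2: with q = P(L), equating T's and B's payoffs gives q + 1 = −6q + 6 ⇒ q = 5/7.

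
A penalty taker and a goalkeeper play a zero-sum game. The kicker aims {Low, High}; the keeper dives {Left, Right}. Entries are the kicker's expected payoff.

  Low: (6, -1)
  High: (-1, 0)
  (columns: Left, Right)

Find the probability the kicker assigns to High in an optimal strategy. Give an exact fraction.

Row minima: Low → -1, High → -1; maximin = -1.
Column maxima: Left → 6, Right → 0; minimax = 0.
-1 ≠ 0, so there is no saddle point; optimal play is mixed.
Let the kicker play Low with probability p. Expected payoff against Left: 6p + (-1)(1−p) = 7p − 1; against Right: (-1)p + 0(1−p) = −p.
Setting these equal: 7p − 1 = −p ⇒ 8p = 1 ⇒ p = 1/8, and the value is (7)·(1/8) − 1 = -1/8.
For the keeper: with q = P(Left), equating Low's and High's payoffs gives 7q − 1 = −q ⇒ q = 1/8.

7/8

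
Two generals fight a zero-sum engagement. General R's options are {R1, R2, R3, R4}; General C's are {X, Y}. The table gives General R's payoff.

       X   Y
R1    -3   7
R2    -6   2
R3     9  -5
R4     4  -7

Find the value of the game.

2

Row minima: R1 → -3, R2 → -6, R3 → -5, R4 → -7; maximin = -3.
Column maxima: X → 9, Y → 7; minimax = 7.
-3 ≠ 7, so there is no saddle point; optimal play is mixed.
R2 is strictly dominated by R1, so General R never plays it.
R4 is strictly dominated by R3, so General R never plays it.
On the remaining 2×2 (R1, R3 vs X, Y):
Let General R play R1 with probability p. Expected payoff against X: (-3)p + 9(1−p) = −12p + 9; against Y: 7p + (-5)(1−p) = 12p − 5.
Setting these equal: −12p + 9 = 12p − 5 ⇒ −24p = -14 ⇒ p = 7/12, and the value is (-12)·(7/12) + 9 = 2.
For General C: with q = P(X), equating R1's and R3's payoffs gives −10q + 7 = 14q − 5 ⇒ q = 1/2.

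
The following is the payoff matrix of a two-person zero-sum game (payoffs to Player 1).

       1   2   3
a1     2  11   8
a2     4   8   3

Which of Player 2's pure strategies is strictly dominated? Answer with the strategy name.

2

1 holds Player 1's payoff strictly below 2 in every row: 2 < 11, 4 < 8.
So 2 is strictly dominated for Player 2.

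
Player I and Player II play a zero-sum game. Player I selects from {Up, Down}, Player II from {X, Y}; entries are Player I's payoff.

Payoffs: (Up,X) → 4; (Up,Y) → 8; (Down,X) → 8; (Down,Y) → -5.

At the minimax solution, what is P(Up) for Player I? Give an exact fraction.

13/17

Row minima: Up → 4, Down → -5; maximin = 4.
Column maxima: X → 8, Y → 8; minimax = 8.
4 ≠ 8, so there is no saddle point; optimal play is mixed.
Let Player I play Up with probability p. Expected payoff against X: 4p + 8(1−p) = −4p + 8; against Y: 8p + (-5)(1−p) = 13p − 5.
Setting these equal: −4p + 8 = 13p − 5 ⇒ −17p = -13 ⇒ p = 13/17, and the value is (-4)·(13/17) + 8 = 84/17.
For Player II: with q = P(X), equating Up's and Down's payoffs gives −4q + 8 = 13q − 5 ⇒ q = 13/17.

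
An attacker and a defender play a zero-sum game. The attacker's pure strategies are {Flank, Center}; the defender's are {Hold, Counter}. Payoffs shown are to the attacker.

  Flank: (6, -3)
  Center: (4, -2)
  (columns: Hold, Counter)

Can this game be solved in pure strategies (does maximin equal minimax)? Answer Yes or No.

Row minima: Flank → -3, Center → -2; maximin = -2.
Column maxima: Hold → 6, Counter → -2; minimax = -2.
maximin = minimax = -2, so a saddle point exists.

Yes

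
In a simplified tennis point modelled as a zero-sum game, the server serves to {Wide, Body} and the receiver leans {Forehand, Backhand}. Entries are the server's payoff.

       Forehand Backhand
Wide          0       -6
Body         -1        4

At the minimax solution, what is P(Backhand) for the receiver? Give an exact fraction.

Row minima: Wide → -6, Body → -1; maximin = -1.
Column maxima: Forehand → 0, Backhand → 4; minimax = 0.
-1 ≠ 0, so there is no saddle point; optimal play is mixed.
Let the server play Wide with probability p. Expected payoff against Forehand: 0p + (-1)(1−p) = p − 1; against Backhand: (-6)p + 4(1−p) = −10p + 4.
Setting these equal: p − 1 = −10p + 4 ⇒ 11p = 5 ⇒ p = 5/11, and the value is (1)·(5/11) − 1 = -6/11.
For the receiver: with q = P(Forehand), equating Wide's and Body's payoffs gives 6q − 6 = −5q + 4 ⇒ q = 10/11.

1/11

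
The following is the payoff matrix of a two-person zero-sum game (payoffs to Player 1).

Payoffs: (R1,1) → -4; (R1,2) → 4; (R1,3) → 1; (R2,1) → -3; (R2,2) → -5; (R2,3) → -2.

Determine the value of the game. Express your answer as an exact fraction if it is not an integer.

Row minima: R1 → -4, R2 → -5; maximin = -4.
Column maxima: 1 → -3, 2 → 4, 3 → 1; minimax = -3.
-4 ≠ -3, so there is no saddle point; optimal play is mixed.
3 is strictly dominated by 1 (it gives Player 1 strictly more in every row), so Player 2 never plays it.
On the remaining 2×2 (R1, R2 vs 1, 2):
Let Player 1 play R1 with probability p. Expected payoff against 1: (-4)p + (-3)(1−p) = −p − 3; against 2: 4p + (-5)(1−p) = 9p − 5.
Setting these equal: −p − 3 = 9p − 5 ⇒ −10p = -2 ⇒ p = 1/5, and the value is (-1)·(1/5) − 3 = -16/5.
For Player 2: with q = P(1), equating R1's and R2's payoffs gives −8q + 4 = 2q − 5 ⇒ q = 9/10.

-16/5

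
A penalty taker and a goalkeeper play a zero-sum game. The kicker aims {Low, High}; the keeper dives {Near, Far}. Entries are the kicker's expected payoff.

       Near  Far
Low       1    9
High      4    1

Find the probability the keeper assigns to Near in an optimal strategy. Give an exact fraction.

Row minima: Low → 1, High → 1; maximin = 1.
Column maxima: Near → 4, Far → 9; minimax = 4.
1 ≠ 4, so there is no saddle point; optimal play is mixed.
Let the kicker play Low with probability p. Expected payoff against Near: 1p + 4(1−p) = −3p + 4; against Far: 9p + 1(1−p) = 8p + 1.
Setting these equal: −3p + 4 = 8p + 1 ⇒ −11p = -3 ⇒ p = 3/11, and the value is (-3)·(3/11) + 4 = 35/11.
For the keeper: with q = P(Near), equating Low's and High's payoffs gives −8q + 9 = 3q + 1 ⇒ q = 8/11.

8/11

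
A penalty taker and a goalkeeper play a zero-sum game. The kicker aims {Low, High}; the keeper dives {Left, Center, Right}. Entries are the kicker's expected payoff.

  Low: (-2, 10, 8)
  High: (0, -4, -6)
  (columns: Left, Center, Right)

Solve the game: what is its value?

-3/4

Row minima: Low → -2, High → -6; maximin = -2.
Column maxima: Left → 0, Center → 10, Right → 8; minimax = 0.
-2 ≠ 0, so there is no saddle point; optimal play is mixed.
Center is strictly dominated by Right (it gives the kicker strictly more in every row), so the keeper never plays it.
On the remaining 2×2 (Low, High vs Left, Right):
Let the kicker play Low with probability p. Expected payoff against Left: (-2)p + 0(1−p) = −2p; against Right: 8p + (-6)(1−p) = 14p − 6.
Setting these equal: −2p = 14p − 6 ⇒ −16p = -6 ⇒ p = 3/8, and the value is (-2)·(3/8) = -3/4.
For the keeper: with q = P(Left), equating Low's and High's payoffs gives −10q + 8 = 6q − 6 ⇒ q = 7/8.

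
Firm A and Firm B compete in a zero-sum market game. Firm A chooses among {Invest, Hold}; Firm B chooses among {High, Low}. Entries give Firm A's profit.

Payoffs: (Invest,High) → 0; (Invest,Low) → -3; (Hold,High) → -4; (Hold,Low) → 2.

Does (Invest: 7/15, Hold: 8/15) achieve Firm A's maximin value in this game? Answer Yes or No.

No

Against High this mix gives (7/15)·0 + (8/15)·(-4) = -32/15.
Against Low this mix gives (7/15)·(-3) + (8/15)·2 = -1/3.
Firm B will play High, holding Firm A to -32/15. Shifting weight toward the row that does better against High would raise this floor (the equalizing mix achieves -4/3 against both High and Low), so the proposed strategy is not optimal.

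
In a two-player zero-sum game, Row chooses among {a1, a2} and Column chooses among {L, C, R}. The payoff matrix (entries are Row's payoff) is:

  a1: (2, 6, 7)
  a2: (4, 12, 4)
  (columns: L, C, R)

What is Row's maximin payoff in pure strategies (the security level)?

Row minima: a1 → 2, a2 → 4.
The best of these is 4.

4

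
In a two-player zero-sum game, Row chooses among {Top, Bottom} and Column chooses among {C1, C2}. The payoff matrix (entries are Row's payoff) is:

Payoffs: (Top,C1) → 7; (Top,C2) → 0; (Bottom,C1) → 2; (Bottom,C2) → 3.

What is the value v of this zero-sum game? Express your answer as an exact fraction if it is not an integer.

Row minima: Top → 0, Bottom → 2; maximin = 2.
Column maxima: C1 → 7, C2 → 3; minimax = 3.
2 ≠ 3, so there is no saddle point; optimal play is mixed.
Let Row play Top with probability p. Expected payoff against C1: 7p + 2(1−p) = 5p + 2; against C2: 0p + 3(1−p) = −3p + 3.
Setting these equal: 5p + 2 = −3p + 3 ⇒ 8p = 1 ⇒ p = 1/8, and the value is (5)·(1/8) + 2 = 21/8.
For Column: with q = P(C1), equating Top's and Bottom's payoffs gives 7q = −q + 3 ⇒ q = 3/8.

21/8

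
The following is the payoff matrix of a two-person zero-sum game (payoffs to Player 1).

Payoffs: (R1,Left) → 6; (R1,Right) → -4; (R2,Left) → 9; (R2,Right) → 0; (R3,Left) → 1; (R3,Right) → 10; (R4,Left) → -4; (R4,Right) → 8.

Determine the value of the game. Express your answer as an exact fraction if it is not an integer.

5

Row minima: R1 → -4, R2 → 0, R3 → 1, R4 → -4; maximin = 1.
Column maxima: Left → 9, Right → 10; minimax = 9.
1 ≠ 9, so there is no saddle point; optimal play is mixed.
R1 is strictly dominated by R2, so Player 1 never plays it.
R4 is strictly dominated by R3, so Player 1 never plays it.
On the remaining 2×2 (R2, R3 vs Left, Right):
Let Player 1 play R2 with probability p. Expected payoff against Left: 9p + 1(1−p) = 8p + 1; against Right: 0p + 10(1−p) = −10p + 10.
Setting these equal: 8p + 1 = −10p + 10 ⇒ 18p = 9 ⇒ p = 1/2, and the value is (8)·(1/2) + 1 = 5.
For Player 2: with q = P(Left), equating R2's and R3's payoffs gives 9q = −9q + 10 ⇒ q = 5/9.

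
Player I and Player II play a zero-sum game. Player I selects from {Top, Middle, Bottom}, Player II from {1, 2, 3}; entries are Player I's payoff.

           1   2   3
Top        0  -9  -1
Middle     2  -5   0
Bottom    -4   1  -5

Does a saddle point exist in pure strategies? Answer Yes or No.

Row minima: Top → -9, Middle → -5, Bottom → -5; maximin = -5.
Column maxima: 1 → 2, 2 → 1, 3 → 0; minimax = 0.
-5 ≠ 0, so no pure-strategy equilibrium exists.

No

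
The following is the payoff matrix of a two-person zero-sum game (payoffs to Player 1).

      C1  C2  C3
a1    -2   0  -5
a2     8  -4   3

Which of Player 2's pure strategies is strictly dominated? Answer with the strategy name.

C3 holds Player 1's payoff strictly below C1 in every row: -5 < -2, 3 < 8.
So C1 is strictly dominated for Player 2.

C1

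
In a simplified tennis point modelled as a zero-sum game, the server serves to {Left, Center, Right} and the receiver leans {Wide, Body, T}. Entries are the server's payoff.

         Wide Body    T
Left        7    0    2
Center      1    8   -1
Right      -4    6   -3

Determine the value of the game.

16/11

Row minima: Left → 0, Center → -1, Right → -4; maximin = 0.
Column maxima: Wide → 7, Body → 8, T → 2; minimax = 2.
0 ≠ 2, so there is no saddle point; optimal play is mixed.
Right is strictly dominated by Center, so the server never plays it.
With Right eliminated, Wide is strictly dominated by T (it gives the server strictly more in every remaining row), so the receiver never plays it.
On the remaining 2×2 (Left, Center vs Body, T):
Let the server play Left with probability p. Expected payoff against Body: 0p + 8(1−p) = −8p + 8; against T: 2p + (-1)(1−p) = 3p − 1.
Setting these equal: −8p + 8 = 3p − 1 ⇒ −11p = -9 ⇒ p = 9/11, and the value is (-8)·(9/11) + 8 = 16/11.
For the receiver: with q = P(Body), equating Left's and Center's payoffs gives −2q + 2 = 9q − 1 ⇒ q = 3/11.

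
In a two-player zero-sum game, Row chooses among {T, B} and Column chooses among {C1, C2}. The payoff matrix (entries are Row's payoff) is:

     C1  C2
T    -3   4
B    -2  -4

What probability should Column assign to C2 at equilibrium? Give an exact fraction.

1/9

Row minima: T → -3, B → -4; maximin = -3.
Column maxima: C1 → -2, C2 → 4; minimax = -2.
-3 ≠ -2, so there is no saddle point; optimal play is mixed.
Let Row play T with probability p. Expected payoff against C1: (-3)p + (-2)(1−p) = −p − 2; against C2: 4p + (-4)(1−p) = 8p − 4.
Setting these equal: −p − 2 = 8p − 4 ⇒ −9p = -2 ⇒ p = 2/9, and the value is (-1)·(2/9) − 2 = -20/9.
For Column: with q = P(C1), equating T's and B's payoffs gives −7q + 4 = 2q − 4 ⇒ q = 8/9.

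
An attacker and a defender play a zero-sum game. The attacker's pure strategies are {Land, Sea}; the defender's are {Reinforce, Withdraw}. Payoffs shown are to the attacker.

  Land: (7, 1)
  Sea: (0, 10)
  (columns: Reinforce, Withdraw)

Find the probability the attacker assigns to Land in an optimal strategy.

5/8

Row minima: Land → 1, Sea → 0; maximin = 1.
Column maxima: Reinforce → 7, Withdraw → 10; minimax = 7.
1 ≠ 7, so there is no saddle point; optimal play is mixed.
Let the attacker play Land with probability p. Expected payoff against Reinforce: 7p + 0(1−p) = 7p; against Withdraw: 1p + 10(1−p) = −9p + 10.
Setting these equal: 7p = −9p + 10 ⇒ 16p = 10 ⇒ p = 5/8, and the value is (7)·(5/8) = 35/8.
For the defender: with q = P(Reinforce), equating Land's and Sea's payoffs gives 6q + 1 = −10q + 10 ⇒ q = 9/16.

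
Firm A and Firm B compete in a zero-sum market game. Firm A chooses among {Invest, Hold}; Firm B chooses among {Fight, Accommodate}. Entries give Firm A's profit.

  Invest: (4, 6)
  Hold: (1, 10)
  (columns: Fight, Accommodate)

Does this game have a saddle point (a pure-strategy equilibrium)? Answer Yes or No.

Row minima: Invest → 4, Hold → 1; maximin = 4.
Column maxima: Fight → 4, Accommodate → 10; minimax = 4.
maximin = minimax = 4, so a saddle point exists.

Yes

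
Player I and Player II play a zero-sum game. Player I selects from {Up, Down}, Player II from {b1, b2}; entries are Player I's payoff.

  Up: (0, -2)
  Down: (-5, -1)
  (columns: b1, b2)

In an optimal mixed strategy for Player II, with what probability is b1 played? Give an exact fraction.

1/6

Row minima: Up → -2, Down → -5; maximin = -2.
Column maxima: b1 → 0, b2 → -1; minimax = -1.
-2 ≠ -1, so there is no saddle point; optimal play is mixed.
Let Player I play Up with probability p. Expected payoff against b1: 0p + (-5)(1−p) = 5p − 5; against b2: (-2)p + (-1)(1−p) = −p − 1.
Setting these equal: 5p − 5 = −p − 1 ⇒ 6p = 4 ⇒ p = 2/3, and the value is (5)·(2/3) − 5 = -5/3.
For Player II: with q = P(b1), equating Up's and Down's payoffs gives 2q − 2 = −4q − 1 ⇒ q = 1/6.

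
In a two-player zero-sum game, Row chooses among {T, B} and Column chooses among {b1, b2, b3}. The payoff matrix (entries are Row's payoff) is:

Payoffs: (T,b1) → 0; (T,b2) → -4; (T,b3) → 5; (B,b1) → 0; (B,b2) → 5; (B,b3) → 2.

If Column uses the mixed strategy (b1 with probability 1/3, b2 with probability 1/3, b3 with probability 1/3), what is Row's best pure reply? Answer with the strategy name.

Expected payoff of T: (1/3)·0 + (1/3)·(-4) + (1/3)·5 = 1/3.
Expected payoff of B: (1/3)·0 + (1/3)·5 + (1/3)·2 = 7/3.
The largest is 7/3, so Row's best response is B.

B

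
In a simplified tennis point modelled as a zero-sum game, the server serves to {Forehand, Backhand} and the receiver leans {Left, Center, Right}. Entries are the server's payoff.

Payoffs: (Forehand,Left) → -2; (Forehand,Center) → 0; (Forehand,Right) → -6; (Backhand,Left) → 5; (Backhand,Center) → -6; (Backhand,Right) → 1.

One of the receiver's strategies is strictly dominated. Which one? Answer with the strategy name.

Left

Right holds the server's payoff strictly below Left in every row: -6 < -2, 1 < 5.
So Left is strictly dominated for the receiver.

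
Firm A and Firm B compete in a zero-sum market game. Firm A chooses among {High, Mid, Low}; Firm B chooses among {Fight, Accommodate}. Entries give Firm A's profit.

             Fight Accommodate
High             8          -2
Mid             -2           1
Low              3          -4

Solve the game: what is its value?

Row minima: High → -2, Mid → -2, Low → -4; maximin = -2.
Column maxima: Fight → 8, Accommodate → 1; minimax = 1.
-2 ≠ 1, so there is no saddle point; optimal play is mixed.
Low is strictly dominated by High, so Firm A never plays it.
On the remaining 2×2 (High, Mid vs Fight, Accommodate):
Let Firm A play High with probability p. Expected payoff against Fight: 8p + (-2)(1−p) = 10p − 2; against Accommodate: (-2)p + 1(1−p) = −3p + 1.
Setting these equal: 10p − 2 = −3p + 1 ⇒ 13p = 3 ⇒ p = 3/13, and the value is (10)·(3/13) − 2 = 4/13.
For Firm B: with q = P(Fight), equating High's and Mid's payoffs gives 10q − 2 = −3q + 1 ⇒ q = 3/13.

4/13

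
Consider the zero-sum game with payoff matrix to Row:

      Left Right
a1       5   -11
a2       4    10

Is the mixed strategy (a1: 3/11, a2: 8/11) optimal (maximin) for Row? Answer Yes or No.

Yes

Against Left this mix gives (3/11)·5 + (8/11)·4 = 47/11.
Against Right this mix gives (3/11)·(-11) + (8/11)·10 = 47/11.
All of Column's active replies (Left, Right) yield 47/11, and no column does worse for Row. The mix makes Column indifferent and guarantees 47/11, so it is optimal.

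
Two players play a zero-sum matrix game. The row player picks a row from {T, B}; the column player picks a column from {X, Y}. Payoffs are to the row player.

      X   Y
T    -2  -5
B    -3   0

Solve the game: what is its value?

-5/2

Row minima: T → -5, B → -3; maximin = -3.
Column maxima: X → -2, Y → 0; minimax = -2.
-3 ≠ -2, so there is no saddle point; optimal play is mixed.
Let the row player play T with probability p. Expected payoff against X: (-2)p + (-3)(1−p) = p − 3; against Y: (-5)p + 0(1−p) = −5p.
Setting these equal: p − 3 = −5p ⇒ 6p = 3 ⇒ p = 1/2, and the value is (1)·(1/2) − 3 = -5/2.
For the column player: with q = P(X), equating T's and B's payoffs gives 3q − 5 = −3q ⇒ q = 5/6.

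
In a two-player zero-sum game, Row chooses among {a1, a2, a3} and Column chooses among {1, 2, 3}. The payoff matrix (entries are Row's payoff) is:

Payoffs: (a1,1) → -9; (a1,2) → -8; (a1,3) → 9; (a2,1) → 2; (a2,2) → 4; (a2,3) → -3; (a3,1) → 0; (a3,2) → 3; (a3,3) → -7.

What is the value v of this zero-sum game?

Row minima: a1 → -9, a2 → -3, a3 → -7; maximin = -3.
Column maxima: 1 → 2, 2 → 4, 3 → 9; minimax = 2.
-3 ≠ 2, so there is no saddle point; optimal play is mixed.
a3 is strictly dominated by a2, so Row never plays it.
2 is strictly dominated by 1 (it gives Row strictly more in every row), so Column never plays it.
On the remaining 2×2 (a1, a2 vs 1, 3):
Let Row play a1 with probability p. Expected payoff against 1: (-9)p + 2(1−p) = −11p + 2; against 3: 9p + (-3)(1−p) = 12p − 3.
Setting these equal: −11p + 2 = 12p − 3 ⇒ −23p = -5 ⇒ p = 5/23, and the value is (-11)·(5/23) + 2 = -9/23.
For Column: with q = P(1), equating a1's and a2's payoffs gives −18q + 9 = 5q − 3 ⇒ q = 12/23.

-9/23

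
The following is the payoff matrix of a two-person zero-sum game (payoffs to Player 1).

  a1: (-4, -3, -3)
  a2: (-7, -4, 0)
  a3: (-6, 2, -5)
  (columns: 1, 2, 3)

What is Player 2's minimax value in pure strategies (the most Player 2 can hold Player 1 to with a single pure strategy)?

Column maxima: 1 → -4, 2 → 2, 3 → 0.
The smallest of these is -4.

-4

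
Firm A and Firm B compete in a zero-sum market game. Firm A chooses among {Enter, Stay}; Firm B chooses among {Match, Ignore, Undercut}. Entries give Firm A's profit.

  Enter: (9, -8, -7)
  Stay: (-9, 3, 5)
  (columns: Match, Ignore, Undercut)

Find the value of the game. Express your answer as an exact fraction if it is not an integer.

Row minima: Enter → -8, Stay → -9; maximin = -8.
Column maxima: Match → 9, Ignore → 3, Undercut → 5; minimax = 3.
-8 ≠ 3, so there is no saddle point; optimal play is mixed.
Undercut is strictly dominated by Ignore (it gives Firm A strictly more in every row), so Firm B never plays it.
On the remaining 2×2 (Enter, Stay vs Match, Ignore):
Let Firm A play Enter with probability p. Expected payoff against Match: 9p + (-9)(1−p) = 18p − 9; against Ignore: (-8)p + 3(1−p) = −11p + 3.
Setting these equal: 18p − 9 = −11p + 3 ⇒ 29p = 12 ⇒ p = 12/29, and the value is (18)·(12/29) − 9 = -45/29.
For Firm B: with q = P(Match), equating Enter's and Stay's payoffs gives 17q − 8 = −12q + 3 ⇒ q = 11/29.

-45/29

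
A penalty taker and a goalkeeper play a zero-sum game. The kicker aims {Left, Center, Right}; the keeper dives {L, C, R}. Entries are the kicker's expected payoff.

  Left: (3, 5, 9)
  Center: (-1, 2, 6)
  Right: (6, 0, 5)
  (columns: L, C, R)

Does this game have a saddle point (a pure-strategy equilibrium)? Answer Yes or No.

Row minima: Left → 3, Center → -1, Right → 0; maximin = 3.
Column maxima: L → 6, C → 5, R → 9; minimax = 5.
3 ≠ 5, so no pure-strategy equilibrium exists.

No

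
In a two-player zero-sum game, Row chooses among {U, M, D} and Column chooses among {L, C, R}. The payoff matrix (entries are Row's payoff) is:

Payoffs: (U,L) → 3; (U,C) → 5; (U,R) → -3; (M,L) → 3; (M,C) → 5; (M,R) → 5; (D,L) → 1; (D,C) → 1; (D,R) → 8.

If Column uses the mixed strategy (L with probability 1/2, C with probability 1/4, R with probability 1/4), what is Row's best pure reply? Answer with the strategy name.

M

Expected payoff of U: (1/2)·3 + (1/4)·5 + (1/4)·(-3) = 2.
Expected payoff of M: (1/2)·3 + (1/4)·5 + (1/4)·5 = 4.
Expected payoff of D: (1/2)·1 + (1/4)·1 + (1/4)·8 = 11/4.
The largest is 4, so Row's best response is M.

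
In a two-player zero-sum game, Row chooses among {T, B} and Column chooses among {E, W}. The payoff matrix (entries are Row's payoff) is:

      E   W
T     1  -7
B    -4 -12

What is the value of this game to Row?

Row minima: T → -7, B → -12; maximin = -7.
Column maxima: E → 1, W → -7; minimax = -7.
Since maximin = minimax = -7, there is a saddle point and the value is -7.

-7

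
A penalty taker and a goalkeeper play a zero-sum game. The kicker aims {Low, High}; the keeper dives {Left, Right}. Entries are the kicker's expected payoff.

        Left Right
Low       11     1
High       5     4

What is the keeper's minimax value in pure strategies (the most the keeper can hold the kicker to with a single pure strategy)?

Column maxima: Left → 11, Right → 4.
The smallest of these is 4.

4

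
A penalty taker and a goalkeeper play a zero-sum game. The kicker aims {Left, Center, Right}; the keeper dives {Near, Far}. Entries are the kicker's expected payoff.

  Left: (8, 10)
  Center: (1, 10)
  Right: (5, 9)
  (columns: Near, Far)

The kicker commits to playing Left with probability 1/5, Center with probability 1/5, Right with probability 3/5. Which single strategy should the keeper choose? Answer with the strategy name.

If the keeper plays Near, the kicker's expected payoff is (1/5)·8 + (1/5)·1 + (3/5)·5 = 24/5.
If the keeper plays Far, the kicker's expected payoff is (1/5)·10 + (1/5)·10 + (3/5)·9 = 47/5.
The keeper minimizes the kicker's payoff; the smallest is 24/5, so the best response is Near.

Near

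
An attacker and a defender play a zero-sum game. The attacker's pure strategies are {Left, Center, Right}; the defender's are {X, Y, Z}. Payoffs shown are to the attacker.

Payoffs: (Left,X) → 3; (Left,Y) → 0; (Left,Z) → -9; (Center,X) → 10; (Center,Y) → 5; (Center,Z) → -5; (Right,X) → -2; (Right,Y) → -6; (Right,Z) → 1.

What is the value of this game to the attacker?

Row minima: Left → -9, Center → -5, Right → -6; maximin = -5.
Column maxima: X → 10, Y → 5, Z → 1; minimax = 1.
-5 ≠ 1, so there is no saddle point; optimal play is mixed.
Left is strictly dominated by Center, so the attacker never plays it.
X is strictly dominated by Y (it gives the attacker strictly more in every row), so the defender never plays it.
On the remaining 2×2 (Center, Right vs Y, Z):
Let the attacker play Center with probability p. Expected payoff against Y: 5p + (-6)(1−p) = 11p − 6; against Z: (-5)p + 1(1−p) = −6p + 1.
Setting these equal: 11p − 6 = −6p + 1 ⇒ 17p = 7 ⇒ p = 7/17, and the value is (11)·(7/17) − 6 = -25/17.
For the defender: with q = P(Y), equating Center's and Right's payoffs gives 10q − 5 = −7q + 1 ⇒ q = 6/17.

-25/17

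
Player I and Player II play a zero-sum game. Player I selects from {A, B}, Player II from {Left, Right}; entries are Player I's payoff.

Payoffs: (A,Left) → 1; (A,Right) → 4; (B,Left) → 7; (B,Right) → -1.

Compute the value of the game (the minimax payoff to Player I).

29/11

Row minima: A → 1, B → -1; maximin = 1.
Column maxima: Left → 7, Right → 4; minimax = 4.
1 ≠ 4, so there is no saddle point; optimal play is mixed.
Let Player I play A with probability p. Expected payoff against Left: 1p + 7(1−p) = −6p + 7; against Right: 4p + (-1)(1−p) = 5p − 1.
Setting these equal: −6p + 7 = 5p − 1 ⇒ −11p = -8 ⇒ p = 8/11, and the value is (-6)·(8/11) + 7 = 29/11.
For Player II: with q = P(Left), equating A's and B's payoffs gives −3q + 4 = 8q − 1 ⇒ q = 5/11.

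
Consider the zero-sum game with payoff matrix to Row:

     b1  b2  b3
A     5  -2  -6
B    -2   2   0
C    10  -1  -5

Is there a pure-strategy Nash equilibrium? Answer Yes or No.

Row minima: A → -6, B → -2, C → -5; maximin = -2.
Column maxima: b1 → 10, b2 → 2, b3 → 0; minimax = 0.
-2 ≠ 0, so no pure-strategy equilibrium exists.

No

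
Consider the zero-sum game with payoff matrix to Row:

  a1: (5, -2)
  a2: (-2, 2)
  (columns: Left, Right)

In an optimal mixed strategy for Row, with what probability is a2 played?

7/11

Row minima: a1 → -2, a2 → -2; maximin = -2.
Column maxima: Left → 5, Right → 2; minimax = 2.
-2 ≠ 2, so there is no saddle point; optimal play is mixed.
Let Row play a1 with probability p. Expected payoff against Left: 5p + (-2)(1−p) = 7p − 2; against Right: (-2)p + 2(1−p) = −4p + 2.
Setting these equal: 7p − 2 = −4p + 2 ⇒ 11p = 4 ⇒ p = 4/11, and the value is (7)·(4/11) − 2 = 6/11.
For Column: with q = P(Left), equating a1's and a2's payoffs gives 7q − 2 = −4q + 2 ⇒ q = 4/11.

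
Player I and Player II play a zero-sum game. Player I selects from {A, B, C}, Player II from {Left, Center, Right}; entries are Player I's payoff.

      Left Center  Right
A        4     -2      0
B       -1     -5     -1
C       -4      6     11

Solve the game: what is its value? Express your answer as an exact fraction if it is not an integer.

Row minima: A → -2, B → -5, C → -4; maximin = -2.
Column maxima: Left → 4, Center → 6, Right → 11; minimax = 4.
-2 ≠ 4, so there is no saddle point; optimal play is mixed.
B is strictly dominated by A, so Player I never plays it.
Right is strictly dominated by Center (it gives Player I strictly more in every row), so Player II never plays it.
On the remaining 2×2 (A, C vs Left, Center):
Let Player I play A with probability p. Expected payoff against Left: 4p + (-4)(1−p) = 8p − 4; against Center: (-2)p + 6(1−p) = −8p + 6.
Setting these equal: 8p − 4 = −8p + 6 ⇒ 16p = 10 ⇒ p = 5/8, and the value is (8)·(5/8) − 4 = 1.
For Player II: with q = P(Left), equating A's and C's payoffs gives 6q − 2 = −10q + 6 ⇒ q = 1/2.

1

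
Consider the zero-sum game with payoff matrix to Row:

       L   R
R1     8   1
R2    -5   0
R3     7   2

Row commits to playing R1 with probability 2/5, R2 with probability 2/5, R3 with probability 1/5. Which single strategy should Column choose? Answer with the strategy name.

If Column plays L, Row's expected payoff is (2/5)·8 + (2/5)·(-5) + (1/5)·7 = 13/5.
If Column plays R, Row's expected payoff is (2/5)·1 + (2/5)·0 + (1/5)·2 = 4/5.
Column minimizes Row's payoff; the smallest is 4/5, so the best response is R.

R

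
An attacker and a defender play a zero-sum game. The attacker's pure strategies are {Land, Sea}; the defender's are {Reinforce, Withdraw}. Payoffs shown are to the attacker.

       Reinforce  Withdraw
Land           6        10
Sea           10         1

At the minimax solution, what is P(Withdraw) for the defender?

Row minima: Land → 6, Sea → 1; maximin = 6.
Column maxima: Reinforce → 10, Withdraw → 10; minimax = 10.
6 ≠ 10, so there is no saddle point; optimal play is mixed.
Let the attacker play Land with probability p. Expected payoff against Reinforce: 6p + 10(1−p) = −4p + 10; against Withdraw: 10p + 1(1−p) = 9p + 1.
Setting these equal: −4p + 10 = 9p + 1 ⇒ −13p = -9 ⇒ p = 9/13, and the value is (-4)·(9/13) + 10 = 94/13.
For the defender: with q = P(Reinforce), equating Land's and Sea's payoffs gives −4q + 10 = 9q + 1 ⇒ q = 9/13.

4/13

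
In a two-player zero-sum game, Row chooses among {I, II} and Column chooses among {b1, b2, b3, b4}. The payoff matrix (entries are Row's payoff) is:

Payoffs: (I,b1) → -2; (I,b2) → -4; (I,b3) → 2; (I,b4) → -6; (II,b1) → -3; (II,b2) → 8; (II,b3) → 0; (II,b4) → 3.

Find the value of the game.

-12/5

Row minima: I → -6, II → -3; maximin = -3.
Column maxima: b1 → -2, b2 → 8, b3 → 2, b4 → 3; minimax = -2.
-3 ≠ -2, so there is no saddle point; optimal play is mixed.
b2 is strictly dominated by b4 (it gives Row strictly more in every row), so Column never plays it.
b3 is strictly dominated by b1 (it gives Row strictly more in every row), so Column never plays it.
On the remaining 2×2 (I, II vs b1, b4):
Let Row play I with probability p. Expected payoff against b1: (-2)p + (-3)(1−p) = p − 3; against b4: (-6)p + 3(1−p) = −9p + 3.
Setting these equal: p − 3 = −9p + 3 ⇒ 10p = 6 ⇒ p = 3/5, and the value is (1)·(3/5) − 3 = -12/5.
For Column: with q = P(b1), equating I's and II's payoffs gives 4q − 6 = −6q + 3 ⇒ q = 9/10.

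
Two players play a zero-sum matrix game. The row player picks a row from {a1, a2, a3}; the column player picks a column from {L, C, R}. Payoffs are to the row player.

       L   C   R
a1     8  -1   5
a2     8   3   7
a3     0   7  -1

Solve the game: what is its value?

Row minima: a1 → -1, a2 → 3, a3 → -1; maximin = 3.
Column maxima: L → 8, C → 7, R → 7; minimax = 7.
3 ≠ 7, so there is no saddle point; optimal play is mixed.
L is strictly dominated by R (it gives the row player strictly more in every row), so the column player never plays it.
With L eliminated, a1 is strictly dominated by a2 (a2 gives the row player strictly more in every remaining column), so the row player never plays it.
On the remaining 2×2 (a2, a3 vs C, R):
Let the row player play a2 with probability p. Expected payoff against C: 3p + 7(1−p) = −4p + 7; against R: 7p + (-1)(1−p) = 8p − 1.
Setting these equal: −4p + 7 = 8p − 1 ⇒ −12p = -8 ⇒ p = 2/3, and the value is (-4)·(2/3) + 7 = 13/3.
For the column player: with q = P(C), equating a2's and a3's payoffs gives −4q + 7 = 8q − 1 ⇒ q = 2/3.

13/3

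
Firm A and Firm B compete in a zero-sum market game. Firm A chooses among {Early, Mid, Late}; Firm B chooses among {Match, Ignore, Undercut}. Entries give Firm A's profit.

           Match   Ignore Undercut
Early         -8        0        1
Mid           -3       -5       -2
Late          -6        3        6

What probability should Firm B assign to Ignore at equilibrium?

3/11

Row minima: Early → -8, Mid → -5, Late → -6; maximin = -5.
Column maxima: Match → -3, Ignore → 3, Undercut → 6; minimax = -3.
-5 ≠ -3, so there is no saddle point; optimal play is mixed.
Early is strictly dominated by Late, so Firm A never plays it.
Undercut is strictly dominated by Match (it gives Firm A strictly more in every row), so Firm B never plays it.
On the remaining 2×2 (Mid, Late vs Match, Ignore):
Let Firm A play Mid with probability p. Expected payoff against Match: (-3)p + (-6)(1−p) = 3p − 6; against Ignore: (-5)p + 3(1−p) = −8p + 3.
Setting these equal: 3p − 6 = −8p + 3 ⇒ 11p = 9 ⇒ p = 9/11, and the value is (3)·(9/11) − 6 = -39/11.
For Firm B: with q = P(Match), equating Mid's and Late's payoffs gives 2q − 5 = −9q + 3 ⇒ q = 8/11.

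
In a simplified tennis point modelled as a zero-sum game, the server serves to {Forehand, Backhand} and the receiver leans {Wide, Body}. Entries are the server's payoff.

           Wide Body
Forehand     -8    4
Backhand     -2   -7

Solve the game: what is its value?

Row minima: Forehand → -8, Backhand → -7; maximin = -7.
Column maxima: Wide → -2, Body → 4; minimax = -2.
-7 ≠ -2, so there is no saddle point; optimal play is mixed.
Let the server play Forehand with probability p. Expected payoff against Wide: (-8)p + (-2)(1−p) = −6p − 2; against Body: 4p + (-7)(1−p) = 11p − 7.
Setting these equal: −6p − 2 = 11p − 7 ⇒ −17p = -5 ⇒ p = 5/17, and the value is (-6)·(5/17) − 2 = -64/17.
For the receiver: with q = P(Wide), equating Forehand's and Backhand's payoffs gives −12q + 4 = 5q − 7 ⇒ q = 11/17.

-64/17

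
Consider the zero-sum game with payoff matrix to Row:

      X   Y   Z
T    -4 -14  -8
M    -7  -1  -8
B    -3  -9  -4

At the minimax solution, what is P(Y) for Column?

1/3

Row minima: T → -14, M → -8, B → -9; maximin = -8.
Column maxima: X → -3, Y → -1, Z → -4; minimax = -4.
-8 ≠ -4, so there is no saddle point; optimal play is mixed.
T is strictly dominated by B, so Row never plays it.
X is strictly dominated by Z (it gives Row strictly more in every row), so Column never plays it.
On the remaining 2×2 (M, B vs Y, Z):
Let Row play M with probability p. Expected payoff against Y: (-1)p + (-9)(1−p) = 8p − 9; against Z: (-8)p + (-4)(1−p) = −4p − 4.
Setting these equal: 8p − 9 = −4p − 4 ⇒ 12p = 5 ⇒ p = 5/12, and the value is (8)·(5/12) − 9 = -17/3.
For Column: with q = P(Y), equating M's and B's payoffs gives 7q − 8 = −5q − 4 ⇒ q = 1/3.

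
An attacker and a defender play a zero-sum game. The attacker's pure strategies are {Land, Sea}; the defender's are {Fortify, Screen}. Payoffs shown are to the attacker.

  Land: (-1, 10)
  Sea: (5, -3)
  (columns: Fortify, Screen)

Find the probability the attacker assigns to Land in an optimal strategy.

8/19

Row minima: Land → -1, Sea → -3; maximin = -1.
Column maxima: Fortify → 5, Screen → 10; minimax = 5.
-1 ≠ 5, so there is no saddle point; optimal play is mixed.
Let the attacker play Land with probability p. Expected payoff against Fortify: (-1)p + 5(1−p) = −6p + 5; against Screen: 10p + (-3)(1−p) = 13p − 3.
Setting these equal: −6p + 5 = 13p − 3 ⇒ −19p = -8 ⇒ p = 8/19, and the value is (-6)·(8/19) + 5 = 47/19.
For the defender: with q = P(Fortify), equating Land's and Sea's payoffs gives −11q + 10 = 8q − 3 ⇒ q = 13/19.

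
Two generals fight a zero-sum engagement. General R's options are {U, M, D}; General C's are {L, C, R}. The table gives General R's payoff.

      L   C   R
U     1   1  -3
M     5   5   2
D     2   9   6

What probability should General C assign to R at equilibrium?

Row minima: U → -3, M → 2, D → 2; maximin = 2.
Column maxima: L → 5, C → 9, R → 6; minimax = 5.
2 ≠ 5, so there is no saddle point; optimal play is mixed.
U is strictly dominated by M, so General R never plays it.
C is strictly dominated by R (it gives General R strictly more in every row), so General C never plays it.
On the remaining 2×2 (M, D vs L, R):
Let General R play M with probability p. Expected payoff against L: 5p + 2(1−p) = 3p + 2; against R: 2p + 6(1−p) = −4p + 6.
Setting these equal: 3p + 2 = −4p + 6 ⇒ 7p = 4 ⇒ p = 4/7, and the value is (3)·(4/7) + 2 = 26/7.
For General C: with q = P(L), equating M's and D's payoffs gives 3q + 2 = −4q + 6 ⇒ q = 4/7.

3/7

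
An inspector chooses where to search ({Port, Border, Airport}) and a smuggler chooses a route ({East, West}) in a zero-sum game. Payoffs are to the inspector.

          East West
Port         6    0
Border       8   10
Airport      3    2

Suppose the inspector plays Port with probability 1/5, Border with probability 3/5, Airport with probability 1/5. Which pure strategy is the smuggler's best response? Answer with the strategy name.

If the smuggler plays East, the inspector's expected payoff is (1/5)·6 + (3/5)·8 + (1/5)·3 = 33/5.
If the smuggler plays West, the inspector's expected payoff is (1/5)·0 + (3/5)·10 + (1/5)·2 = 32/5.
The smuggler minimizes the inspector's payoff; the smallest is 32/5, so the best response is West.

West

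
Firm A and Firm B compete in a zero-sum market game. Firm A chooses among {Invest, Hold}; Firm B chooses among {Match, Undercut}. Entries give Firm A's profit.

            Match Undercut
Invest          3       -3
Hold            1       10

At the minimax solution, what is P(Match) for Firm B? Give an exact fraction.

13/15

Row minima: Invest → -3, Hold → 1; maximin = 1.
Column maxima: Match → 3, Undercut → 10; minimax = 3.
1 ≠ 3, so there is no saddle point; optimal play is mixed.
Let Firm A play Invest with probability p. Expected payoff against Match: 3p + 1(1−p) = 2p + 1; against Undercut: (-3)p + 10(1−p) = −13p + 10.
Setting these equal: 2p + 1 = −13p + 10 ⇒ 15p = 9 ⇒ p = 3/5, and the value is (2)·(3/5) + 1 = 11/5.
For Firm B: with q = P(Match), equating Invest's and Hold's payoffs gives 6q − 3 = −9q + 10 ⇒ q = 13/15.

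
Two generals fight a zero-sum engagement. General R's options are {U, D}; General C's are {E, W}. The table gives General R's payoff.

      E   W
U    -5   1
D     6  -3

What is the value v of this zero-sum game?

Row minima: U → -5, D → -3; maximin = -3.
Column maxima: E → 6, W → 1; minimax = 1.
-3 ≠ 1, so there is no saddle point; optimal play is mixed.
Let General R play U with probability p. Expected payoff against E: (-5)p + 6(1−p) = −11p + 6; against W: 1p + (-3)(1−p) = 4p − 3.
Setting these equal: −11p + 6 = 4p − 3 ⇒ −15p = -9 ⇒ p = 3/5, and the value is (-11)·(3/5) + 6 = -3/5.
For General C: with q = P(E), equating U's and D's payoffs gives −6q + 1 = 9q − 3 ⇒ q = 4/15.

-3/5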